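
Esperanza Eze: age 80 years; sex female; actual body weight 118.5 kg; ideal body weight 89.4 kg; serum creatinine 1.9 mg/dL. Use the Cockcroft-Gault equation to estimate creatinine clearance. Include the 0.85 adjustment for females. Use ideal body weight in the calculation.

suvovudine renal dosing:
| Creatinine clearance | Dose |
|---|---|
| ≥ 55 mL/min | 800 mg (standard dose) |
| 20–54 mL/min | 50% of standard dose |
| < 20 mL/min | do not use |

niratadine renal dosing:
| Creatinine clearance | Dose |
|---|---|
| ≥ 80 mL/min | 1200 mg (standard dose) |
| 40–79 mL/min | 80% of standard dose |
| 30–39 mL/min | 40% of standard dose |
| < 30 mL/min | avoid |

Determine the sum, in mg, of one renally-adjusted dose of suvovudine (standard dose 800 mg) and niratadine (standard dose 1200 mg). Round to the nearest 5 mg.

CrCl = (140 − 80) × 89.4 / (72 × 1.9) × 0.85 = 5364.0 / 136.80 × 0.85 ≈ 33.3 mL/min
CrCl ≈ 33 mL/min.
suvovudine: 20–54 mL/min → 50% of 800 mg = 400 mg.
niratadine: 30–39 mL/min → 40% of 1200 mg = 480 mg.
Total = 400 + 480 = 880 mg.

880 mg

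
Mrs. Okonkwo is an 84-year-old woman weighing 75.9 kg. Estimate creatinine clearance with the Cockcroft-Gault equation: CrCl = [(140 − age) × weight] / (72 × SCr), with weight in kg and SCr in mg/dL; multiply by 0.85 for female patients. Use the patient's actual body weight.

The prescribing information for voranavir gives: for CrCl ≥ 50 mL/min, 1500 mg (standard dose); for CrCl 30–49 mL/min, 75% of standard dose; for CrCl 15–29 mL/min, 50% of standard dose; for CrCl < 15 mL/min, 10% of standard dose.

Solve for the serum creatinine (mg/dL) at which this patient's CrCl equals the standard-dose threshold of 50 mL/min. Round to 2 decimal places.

1.00 mg/dL

Standard dose requires CrCl ≥ 50 mL/min.
Set (140 − 84) × 75.9 × 0.85 / (72 × SCr) = 50
SCr = (140 − 84) × 75.9 × 0.85 / (72 × 50) = 1.004 mg/dL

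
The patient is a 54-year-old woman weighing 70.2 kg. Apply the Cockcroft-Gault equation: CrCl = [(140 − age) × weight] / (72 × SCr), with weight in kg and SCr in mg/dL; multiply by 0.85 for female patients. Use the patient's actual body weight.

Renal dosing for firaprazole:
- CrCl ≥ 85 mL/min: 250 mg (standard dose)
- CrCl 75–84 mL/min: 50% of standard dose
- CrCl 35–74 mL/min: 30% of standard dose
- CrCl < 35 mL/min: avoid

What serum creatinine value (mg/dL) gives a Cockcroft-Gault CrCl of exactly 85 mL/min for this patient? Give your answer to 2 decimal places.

0.84 mg/dL

Standard dose requires CrCl ≥ 85 mL/min.
Set (140 − 54) × 70.2 × 0.85 / (72 × SCr) = 85
SCr = (140 − 54) × 70.2 × 0.85 / (72 × 85) = 0.839 mg/dL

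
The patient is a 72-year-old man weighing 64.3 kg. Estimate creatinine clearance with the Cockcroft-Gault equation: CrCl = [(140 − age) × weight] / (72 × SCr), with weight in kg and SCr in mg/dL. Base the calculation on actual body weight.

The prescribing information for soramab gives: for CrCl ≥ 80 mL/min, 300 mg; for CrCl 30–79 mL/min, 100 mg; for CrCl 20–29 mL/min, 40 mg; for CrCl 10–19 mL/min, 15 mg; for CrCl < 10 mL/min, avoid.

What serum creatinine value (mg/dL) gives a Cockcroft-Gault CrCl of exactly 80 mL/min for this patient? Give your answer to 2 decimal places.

Standard dose requires CrCl ≥ 80 mL/min.
Set (140 − 72) × 64.3 / (72 × SCr) = 80
SCr = (140 − 72) × 64.3 / (72 × 80) = 0.759 mg/dL

0.76 mg/dL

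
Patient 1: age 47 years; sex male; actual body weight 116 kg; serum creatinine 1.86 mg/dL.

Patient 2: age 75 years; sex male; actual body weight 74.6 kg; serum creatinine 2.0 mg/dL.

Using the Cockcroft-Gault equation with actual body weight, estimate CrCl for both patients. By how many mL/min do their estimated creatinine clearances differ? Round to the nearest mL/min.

47 mL/min

Patient 1: CrCl = (140 − 47) × 116 / (72 × 1.86) = 10788.0 / 133.92 ≈ 80.6 mL/min
Patient 2: CrCl = (140 − 75) × 74.6 / (72 × 2) = 4849.0 / 144.00 ≈ 33.7 mL/min
|80.6 − 33.7| = 46.9 mL/min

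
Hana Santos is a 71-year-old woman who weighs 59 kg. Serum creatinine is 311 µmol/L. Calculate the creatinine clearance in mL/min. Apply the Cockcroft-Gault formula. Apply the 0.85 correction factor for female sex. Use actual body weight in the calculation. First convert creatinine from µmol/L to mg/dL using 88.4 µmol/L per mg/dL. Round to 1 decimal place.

SCr = 311 / 88.4 = 3.518 mg/dL
CrCl = (140 − 71) × 59 / (72 × 3.518) × 0.85 = 4071.0 / 253.30 × 0.85 ≈ 13.7 mL/min

13.7 mL/min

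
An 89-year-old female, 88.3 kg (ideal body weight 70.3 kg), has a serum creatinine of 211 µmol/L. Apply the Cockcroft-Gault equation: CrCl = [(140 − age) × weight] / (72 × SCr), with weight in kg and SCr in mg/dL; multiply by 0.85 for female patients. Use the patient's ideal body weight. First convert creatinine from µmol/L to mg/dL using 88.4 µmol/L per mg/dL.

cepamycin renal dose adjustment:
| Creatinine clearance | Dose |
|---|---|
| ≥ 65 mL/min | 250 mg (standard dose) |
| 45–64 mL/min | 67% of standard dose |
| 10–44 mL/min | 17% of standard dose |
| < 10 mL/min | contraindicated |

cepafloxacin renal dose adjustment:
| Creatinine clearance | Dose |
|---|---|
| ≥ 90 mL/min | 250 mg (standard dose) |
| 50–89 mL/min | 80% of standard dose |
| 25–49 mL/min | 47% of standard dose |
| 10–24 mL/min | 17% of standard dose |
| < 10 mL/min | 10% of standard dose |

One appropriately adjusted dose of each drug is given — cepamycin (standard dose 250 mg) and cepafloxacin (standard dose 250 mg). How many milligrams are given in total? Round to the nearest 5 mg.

85 mg

SCr = 211 / 88.4 = 2.387 mg/dL
CrCl = (140 − 89) × 70.3 / (72 × 2.387) × 0.85 = 3585.3 / 171.86 × 0.85 ≈ 17.7 mL/min
CrCl ≈ 18 mL/min.
cepamycin: 10–44 mL/min → 17% of 250 mg = 42.5 mg.
cepafloxacin: 10–24 mL/min → 17% of 250 mg = 42.5 mg.
Total = 42.5 + 42.5 = 85 mg.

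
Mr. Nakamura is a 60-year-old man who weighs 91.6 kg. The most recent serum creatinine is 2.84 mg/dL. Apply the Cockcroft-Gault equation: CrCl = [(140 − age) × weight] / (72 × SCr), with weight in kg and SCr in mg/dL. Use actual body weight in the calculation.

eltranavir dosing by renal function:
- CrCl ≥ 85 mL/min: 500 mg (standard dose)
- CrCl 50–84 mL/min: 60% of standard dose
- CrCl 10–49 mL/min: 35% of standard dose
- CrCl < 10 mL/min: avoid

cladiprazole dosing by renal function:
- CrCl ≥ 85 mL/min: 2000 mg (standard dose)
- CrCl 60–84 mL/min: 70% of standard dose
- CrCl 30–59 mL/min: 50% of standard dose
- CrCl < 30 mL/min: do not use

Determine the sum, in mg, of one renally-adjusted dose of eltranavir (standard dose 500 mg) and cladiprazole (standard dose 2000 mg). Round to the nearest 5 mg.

CrCl = (140 − 60) × 91.6 / (72 × 2.84) = 7328.0 / 204.48 ≈ 35.8 mL/min
CrCl ≈ 36 mL/min.
eltranavir: 10–49 mL/min → 35% of 500 mg = 175 mg.
cladiprazole: 30–59 mL/min → 50% of 2000 mg = 1000 mg.
Total = 175 + 1000 = 1175 mg.

1175 mg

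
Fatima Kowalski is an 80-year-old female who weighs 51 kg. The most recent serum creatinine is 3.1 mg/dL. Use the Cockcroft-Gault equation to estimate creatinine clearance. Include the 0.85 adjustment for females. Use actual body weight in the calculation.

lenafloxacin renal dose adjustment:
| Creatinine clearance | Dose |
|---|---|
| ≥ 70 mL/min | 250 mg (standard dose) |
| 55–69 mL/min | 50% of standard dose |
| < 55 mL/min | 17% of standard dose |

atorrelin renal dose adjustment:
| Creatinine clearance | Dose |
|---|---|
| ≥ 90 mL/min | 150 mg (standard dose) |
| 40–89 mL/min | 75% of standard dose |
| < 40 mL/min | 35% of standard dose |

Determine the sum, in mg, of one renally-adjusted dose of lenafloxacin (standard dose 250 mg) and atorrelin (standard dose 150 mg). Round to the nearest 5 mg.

95 mg

CrCl = (140 − 80) × 51 / (72 × 3.1) × 0.85 = 3060.0 / 223.20 × 0.85 ≈ 11.7 mL/min
CrCl ≈ 12 mL/min.
lenafloxacin: < 55 mL/min → 17% of 250 mg = 42.5 mg.
atorrelin: < 40 mL/min → 35% of 150 mg = 52.5 mg.
Total = 42.5 + 52.5 = 95 mg.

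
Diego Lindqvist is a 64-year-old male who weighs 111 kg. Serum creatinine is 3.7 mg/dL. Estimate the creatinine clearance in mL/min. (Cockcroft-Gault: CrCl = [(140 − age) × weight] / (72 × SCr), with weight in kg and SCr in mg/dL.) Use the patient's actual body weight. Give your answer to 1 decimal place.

31.7 mL/min

CrCl = (140 − 64) × 111 / (72 × 3.7) = 8436.0 / 266.40 ≈ 31.7 mL/min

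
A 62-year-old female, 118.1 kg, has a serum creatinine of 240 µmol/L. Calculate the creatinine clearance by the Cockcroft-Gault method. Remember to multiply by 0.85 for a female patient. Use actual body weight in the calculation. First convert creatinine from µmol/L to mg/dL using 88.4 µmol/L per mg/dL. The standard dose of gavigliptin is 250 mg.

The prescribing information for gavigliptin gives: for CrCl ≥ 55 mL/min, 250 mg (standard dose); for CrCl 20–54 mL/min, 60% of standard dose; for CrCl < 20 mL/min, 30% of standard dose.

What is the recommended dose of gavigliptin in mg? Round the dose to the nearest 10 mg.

150 mg

SCr = 240 / 88.4 = 2.715 mg/dL
CrCl = (140 − 62) × 118.1 / (72 × 2.715) × 0.85 = 9211.8 / 195.48 × 0.85 ≈ 40.1 mL/min
CrCl ≈ 40 mL/min → bracket 20–54 mL/min.
60% of 250 mg = 150 mg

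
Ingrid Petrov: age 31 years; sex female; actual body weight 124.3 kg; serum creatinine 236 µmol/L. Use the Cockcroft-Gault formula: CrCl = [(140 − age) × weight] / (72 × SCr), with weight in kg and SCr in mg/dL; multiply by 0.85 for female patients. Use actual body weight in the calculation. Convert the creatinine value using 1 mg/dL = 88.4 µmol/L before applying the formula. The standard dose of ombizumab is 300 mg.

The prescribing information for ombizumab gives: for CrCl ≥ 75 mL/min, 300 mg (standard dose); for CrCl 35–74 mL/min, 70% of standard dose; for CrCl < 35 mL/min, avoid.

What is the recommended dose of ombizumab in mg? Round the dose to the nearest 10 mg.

210 mg

SCr = 236 / 88.4 = 2.67 mg/dL
CrCl = (140 − 31) × 124.3 / (72 × 2.67) × 0.85 = 13548.7 / 192.24 × 0.85 ≈ 59.9 mL/min
CrCl ≈ 60 mL/min → bracket 35–74 mL/min.
70% of 300 mg = 210 mg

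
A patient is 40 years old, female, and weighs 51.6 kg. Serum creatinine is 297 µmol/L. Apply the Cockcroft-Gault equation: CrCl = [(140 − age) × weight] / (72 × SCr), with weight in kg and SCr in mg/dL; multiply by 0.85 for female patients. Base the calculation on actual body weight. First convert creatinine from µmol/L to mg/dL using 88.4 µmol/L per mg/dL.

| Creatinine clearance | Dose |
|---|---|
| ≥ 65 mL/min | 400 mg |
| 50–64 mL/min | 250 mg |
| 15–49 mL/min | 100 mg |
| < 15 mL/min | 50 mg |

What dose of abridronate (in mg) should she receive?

100 mg

SCr = 297 / 88.4 = 3.36 mg/dL
CrCl = (140 − 40) × 51.6 / (72 × 3.36) × 0.85 = 5160.0 / 241.92 × 0.85 ≈ 18.1 mL/min
CrCl ≈ 18 mL/min → bracket 15–49 mL/min.
Dose for this bracket: 100 mg.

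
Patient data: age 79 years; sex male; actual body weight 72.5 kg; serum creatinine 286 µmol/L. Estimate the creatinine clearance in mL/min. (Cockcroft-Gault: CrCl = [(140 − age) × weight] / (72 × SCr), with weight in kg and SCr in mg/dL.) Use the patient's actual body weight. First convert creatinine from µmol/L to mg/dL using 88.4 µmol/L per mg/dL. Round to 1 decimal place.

SCr = 286 / 88.4 = 3.235 mg/dL
CrCl = (140 − 79) × 72.5 / (72 × 3.235) = 4422.5 / 232.92 ≈ 19.0 mL/min

19.0 mL/min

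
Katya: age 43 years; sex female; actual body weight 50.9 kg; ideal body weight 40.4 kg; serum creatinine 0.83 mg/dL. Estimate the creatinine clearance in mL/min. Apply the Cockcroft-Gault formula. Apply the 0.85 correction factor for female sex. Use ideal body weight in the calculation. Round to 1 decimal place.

CrCl = (140 − 43) × 40.4 / (72 × 0.83) × 0.85 = 3918.8 / 59.76 × 0.85 ≈ 55.7 mL/min

55.7 mL/min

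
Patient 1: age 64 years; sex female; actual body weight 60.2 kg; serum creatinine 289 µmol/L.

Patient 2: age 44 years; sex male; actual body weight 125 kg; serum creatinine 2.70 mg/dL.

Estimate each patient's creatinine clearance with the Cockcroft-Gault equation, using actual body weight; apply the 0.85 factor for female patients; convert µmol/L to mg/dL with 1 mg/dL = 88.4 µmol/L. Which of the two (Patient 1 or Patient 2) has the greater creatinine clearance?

Patient 2

Patient 1: SCr = 289 / 88.4 = 3.269 mg/dL
Patient 1: CrCl = (140 − 64) × 60.2 / (72 × 3.269) × 0.85 = 4575.2 / 235.37 × 0.85 ≈ 16.5 mL/min
Patient 2: CrCl = (140 − 44) × 125 / (72 × 2.7) = 12000.0 / 194.40 ≈ 61.7 mL/min
16.5 vs 61.7 mL/min → Patient 2 is higher.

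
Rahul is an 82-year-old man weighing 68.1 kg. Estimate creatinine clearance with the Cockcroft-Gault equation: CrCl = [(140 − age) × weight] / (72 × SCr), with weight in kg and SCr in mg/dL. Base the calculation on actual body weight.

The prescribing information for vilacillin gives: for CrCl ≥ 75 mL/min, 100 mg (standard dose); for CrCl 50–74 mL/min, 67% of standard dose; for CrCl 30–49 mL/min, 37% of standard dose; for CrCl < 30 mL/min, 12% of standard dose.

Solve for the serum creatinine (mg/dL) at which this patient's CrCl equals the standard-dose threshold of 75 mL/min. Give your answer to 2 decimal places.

Standard dose requires CrCl ≥ 75 mL/min.
Set (140 − 82) × 68.1 / (72 × SCr) = 75
SCr = (140 − 82) × 68.1 / (72 × 75) = 0.731 mg/dL

0.73 mg/dL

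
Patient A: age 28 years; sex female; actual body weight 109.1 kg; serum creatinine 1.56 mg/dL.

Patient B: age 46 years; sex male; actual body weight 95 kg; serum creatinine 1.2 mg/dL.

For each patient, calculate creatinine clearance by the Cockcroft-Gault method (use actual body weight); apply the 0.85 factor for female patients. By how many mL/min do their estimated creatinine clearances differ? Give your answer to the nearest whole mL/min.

Patient A: CrCl = (140 − 28) × 109.1 / (72 × 1.56) × 0.85 = 12219.2 / 112.32 × 0.85 ≈ 92.5 mL/min
Patient B: CrCl = (140 − 46) × 95 / (72 × 1.2) = 8930.0 / 86.40 ≈ 103.4 mL/min
|92.5 − 103.4| = 10.9 mL/min

11 mL/min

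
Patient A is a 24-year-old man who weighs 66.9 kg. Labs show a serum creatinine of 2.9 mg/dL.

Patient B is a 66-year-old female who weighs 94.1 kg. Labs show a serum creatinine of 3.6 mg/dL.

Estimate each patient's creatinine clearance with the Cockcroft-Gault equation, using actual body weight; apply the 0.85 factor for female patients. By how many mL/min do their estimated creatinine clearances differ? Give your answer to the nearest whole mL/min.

14 mL/min

Patient A: CrCl = (140 − 24) × 66.9 / (72 × 2.9) = 7760.4 / 208.80 ≈ 37.2 mL/min
Patient B: CrCl = (140 − 66) × 94.1 / (72 × 3.6) × 0.85 = 6963.4 / 259.20 × 0.85 ≈ 22.8 mL/min
|37.2 − 22.8| = 14.4 mL/min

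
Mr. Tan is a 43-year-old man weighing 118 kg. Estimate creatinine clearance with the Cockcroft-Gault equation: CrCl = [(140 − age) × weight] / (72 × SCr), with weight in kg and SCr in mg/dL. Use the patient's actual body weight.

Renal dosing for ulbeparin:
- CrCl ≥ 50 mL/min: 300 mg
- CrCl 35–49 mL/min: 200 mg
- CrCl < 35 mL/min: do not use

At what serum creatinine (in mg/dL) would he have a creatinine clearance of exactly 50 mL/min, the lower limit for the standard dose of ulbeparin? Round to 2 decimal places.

Standard dose requires CrCl ≥ 50 mL/min.
Set (140 − 43) × 118 / (72 × SCr) = 50
SCr = (140 − 43) × 118 / (72 × 50) = 3.179 mg/dL

3.18 mg/dL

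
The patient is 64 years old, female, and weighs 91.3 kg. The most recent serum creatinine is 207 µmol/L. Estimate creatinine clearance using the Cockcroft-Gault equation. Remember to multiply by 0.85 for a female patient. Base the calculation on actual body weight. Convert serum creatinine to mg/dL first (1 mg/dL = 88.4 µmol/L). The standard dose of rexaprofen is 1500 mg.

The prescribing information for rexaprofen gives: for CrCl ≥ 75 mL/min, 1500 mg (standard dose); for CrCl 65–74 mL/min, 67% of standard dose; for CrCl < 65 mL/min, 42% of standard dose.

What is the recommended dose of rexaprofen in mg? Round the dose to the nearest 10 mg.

630 mg

SCr = 207 / 88.4 = 2.342 mg/dL
CrCl = (140 − 64) × 91.3 / (72 × 2.342) × 0.85 = 6938.8 / 168.62 × 0.85 ≈ 35.0 mL/min
CrCl ≈ 35 mL/min → bracket < 65 mL/min.
42% of 1500 mg = 630 mg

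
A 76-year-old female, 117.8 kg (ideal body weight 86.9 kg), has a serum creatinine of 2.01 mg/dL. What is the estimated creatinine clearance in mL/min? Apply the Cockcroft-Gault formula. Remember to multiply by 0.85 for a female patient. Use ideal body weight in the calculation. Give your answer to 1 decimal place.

32.7 mL/min

CrCl = (140 − 76) × 86.9 / (72 × 2.01) × 0.85 = 5561.6 / 144.72 × 0.85 ≈ 32.7 mL/min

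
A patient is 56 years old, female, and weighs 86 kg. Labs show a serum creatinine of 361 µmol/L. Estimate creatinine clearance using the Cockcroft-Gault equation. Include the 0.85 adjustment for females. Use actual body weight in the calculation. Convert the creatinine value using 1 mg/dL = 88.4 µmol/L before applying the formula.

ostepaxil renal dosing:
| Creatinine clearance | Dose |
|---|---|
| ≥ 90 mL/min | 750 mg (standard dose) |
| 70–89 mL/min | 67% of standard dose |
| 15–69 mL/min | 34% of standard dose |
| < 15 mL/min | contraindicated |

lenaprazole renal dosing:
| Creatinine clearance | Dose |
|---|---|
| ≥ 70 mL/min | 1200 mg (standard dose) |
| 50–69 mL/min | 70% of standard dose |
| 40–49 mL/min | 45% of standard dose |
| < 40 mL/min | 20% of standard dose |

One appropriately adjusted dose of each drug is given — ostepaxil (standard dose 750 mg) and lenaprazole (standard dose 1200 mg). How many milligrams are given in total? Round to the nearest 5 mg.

SCr = 361 / 88.4 = 4.084 mg/dL
CrCl = (140 − 56) × 86 / (72 × 4.084) × 0.85 = 7224.0 / 294.05 × 0.85 ≈ 20.9 mL/min
CrCl ≈ 21 mL/min.
ostepaxil: 15–69 mL/min → 34% of 750 mg = 255 mg.
lenaprazole: < 40 mL/min → 20% of 1200 mg = 240 mg.
Total = 255 + 240 = 495 mg.

495 mg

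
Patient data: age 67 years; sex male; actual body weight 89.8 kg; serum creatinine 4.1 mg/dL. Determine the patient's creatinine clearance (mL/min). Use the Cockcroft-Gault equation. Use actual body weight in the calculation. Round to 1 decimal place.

CrCl = (140 − 67) × 89.8 / (72 × 4.1) = 6555.4 / 295.20 ≈ 22.2 mL/min

22.2 mL/min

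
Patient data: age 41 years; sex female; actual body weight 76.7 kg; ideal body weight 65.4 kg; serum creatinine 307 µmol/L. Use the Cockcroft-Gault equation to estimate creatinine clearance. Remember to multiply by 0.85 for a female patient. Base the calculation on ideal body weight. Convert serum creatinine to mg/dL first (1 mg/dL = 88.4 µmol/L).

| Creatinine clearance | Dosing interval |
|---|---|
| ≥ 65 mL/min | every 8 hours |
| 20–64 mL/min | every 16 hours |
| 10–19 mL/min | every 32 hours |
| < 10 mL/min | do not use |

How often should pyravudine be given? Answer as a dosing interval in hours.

every 16 hours

SCr = 307 / 88.4 = 3.473 mg/dL
CrCl = (140 − 41) × 65.4 / (72 × 3.473) × 0.85 = 6474.6 / 250.06 × 0.85 ≈ 22.0 mL/min
CrCl ≈ 22 mL/min → bracket 20–64 mL/min → every 16 hours.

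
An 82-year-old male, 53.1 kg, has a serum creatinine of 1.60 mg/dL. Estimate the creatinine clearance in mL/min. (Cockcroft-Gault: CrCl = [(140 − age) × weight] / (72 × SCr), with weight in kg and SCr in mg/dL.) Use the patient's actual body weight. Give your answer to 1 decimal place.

26.7 mL/min

CrCl = (140 − 82) × 53.1 / (72 × 1.6) = 3079.8 / 115.20 ≈ 26.7 mL/min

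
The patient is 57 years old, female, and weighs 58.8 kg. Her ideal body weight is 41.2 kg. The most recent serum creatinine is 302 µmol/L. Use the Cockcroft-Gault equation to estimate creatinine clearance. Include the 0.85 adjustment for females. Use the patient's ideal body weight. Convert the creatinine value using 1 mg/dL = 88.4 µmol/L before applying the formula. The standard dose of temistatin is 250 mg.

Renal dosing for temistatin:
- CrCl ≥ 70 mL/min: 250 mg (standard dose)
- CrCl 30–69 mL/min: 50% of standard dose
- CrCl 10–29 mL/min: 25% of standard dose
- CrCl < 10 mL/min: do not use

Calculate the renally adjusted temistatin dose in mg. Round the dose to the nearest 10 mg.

SCr = 302 / 88.4 = 3.416 mg/dL
CrCl = (140 − 57) × 41.2 / (72 × 3.416) × 0.85 = 3419.6 / 245.95 × 0.85 ≈ 11.8 mL/min
CrCl ≈ 12 mL/min → bracket 10–29 mL/min.
25% of 250 mg = 62.5 mg → 60 mg

60 mg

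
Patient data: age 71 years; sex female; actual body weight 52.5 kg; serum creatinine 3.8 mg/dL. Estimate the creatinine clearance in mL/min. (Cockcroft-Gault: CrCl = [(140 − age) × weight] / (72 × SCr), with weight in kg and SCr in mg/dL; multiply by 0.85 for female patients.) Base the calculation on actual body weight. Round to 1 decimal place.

CrCl = (140 − 71) × 52.5 / (72 × 3.8) × 0.85 = 3622.5 / 273.60 × 0.85 ≈ 11.3 mL/min

11.3 mL/min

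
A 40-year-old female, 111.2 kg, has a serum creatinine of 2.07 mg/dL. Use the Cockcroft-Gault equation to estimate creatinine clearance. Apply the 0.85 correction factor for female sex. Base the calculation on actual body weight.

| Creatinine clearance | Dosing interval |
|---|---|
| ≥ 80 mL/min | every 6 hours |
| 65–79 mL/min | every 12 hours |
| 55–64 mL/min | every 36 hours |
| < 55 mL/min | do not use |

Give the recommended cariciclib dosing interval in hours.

every 36 hours

CrCl = (140 − 40) × 111.2 / (72 × 2.07) × 0.85 = 11120.0 / 149.04 × 0.85 ≈ 63.4 mL/min
CrCl ≈ 63 mL/min → bracket 55–64 mL/min → every 36 hours.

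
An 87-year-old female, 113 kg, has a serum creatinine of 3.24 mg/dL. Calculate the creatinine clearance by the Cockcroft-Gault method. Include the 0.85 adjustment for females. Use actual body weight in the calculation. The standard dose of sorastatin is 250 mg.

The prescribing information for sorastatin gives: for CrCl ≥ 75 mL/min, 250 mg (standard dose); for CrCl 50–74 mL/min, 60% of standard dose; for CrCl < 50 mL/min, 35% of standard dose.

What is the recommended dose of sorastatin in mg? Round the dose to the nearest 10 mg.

90 mg

CrCl = (140 − 87) × 113 / (72 × 3.24) × 0.85 = 5989.0 / 233.28 × 0.85 ≈ 21.8 mL/min
CrCl ≈ 22 mL/min → bracket < 50 mL/min.
35% of 250 mg = 87.5 mg → 90 mg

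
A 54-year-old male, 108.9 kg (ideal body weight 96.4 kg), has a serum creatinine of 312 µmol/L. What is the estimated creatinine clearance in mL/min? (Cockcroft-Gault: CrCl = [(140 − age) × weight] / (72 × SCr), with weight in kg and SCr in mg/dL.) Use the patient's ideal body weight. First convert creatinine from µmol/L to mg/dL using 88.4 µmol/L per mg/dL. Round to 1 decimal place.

SCr = 312 / 88.4 = 3.529 mg/dL
CrCl = (140 − 54) × 96.4 / (72 × 3.529) = 8290.4 / 254.09 ≈ 32.6 mL/min

32.6 mL/min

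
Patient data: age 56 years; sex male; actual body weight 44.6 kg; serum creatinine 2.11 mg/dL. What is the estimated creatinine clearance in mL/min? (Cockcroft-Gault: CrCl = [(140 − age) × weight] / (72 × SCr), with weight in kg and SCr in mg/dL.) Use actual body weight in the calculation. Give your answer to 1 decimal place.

CrCl = (140 − 56) × 44.6 / (72 × 2.11) = 3746.4 / 151.92 ≈ 24.7 mL/min

24.7 mL/min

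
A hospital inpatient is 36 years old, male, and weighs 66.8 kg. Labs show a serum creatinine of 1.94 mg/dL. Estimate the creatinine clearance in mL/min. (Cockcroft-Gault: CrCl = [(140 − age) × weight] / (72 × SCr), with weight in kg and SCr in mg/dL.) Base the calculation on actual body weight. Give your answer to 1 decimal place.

49.7 mL/min

CrCl = (140 − 36) × 66.8 / (72 × 1.94) = 6947.2 / 139.68 ≈ 49.7 mL/min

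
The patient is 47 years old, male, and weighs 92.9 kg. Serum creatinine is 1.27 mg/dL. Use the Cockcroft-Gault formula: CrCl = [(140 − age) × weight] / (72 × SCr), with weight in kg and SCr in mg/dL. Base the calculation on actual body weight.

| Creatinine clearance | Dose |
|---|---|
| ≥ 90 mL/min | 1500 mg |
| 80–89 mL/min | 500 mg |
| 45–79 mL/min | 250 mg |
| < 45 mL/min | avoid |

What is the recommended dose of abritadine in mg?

CrCl = (140 − 47) × 92.9 / (72 × 1.27) = 8639.7 / 91.44 ≈ 94.5 mL/min
CrCl ≈ 94 mL/min → bracket ≥ 90 mL/min.
Dose for this bracket: 1500 mg.

1500 mg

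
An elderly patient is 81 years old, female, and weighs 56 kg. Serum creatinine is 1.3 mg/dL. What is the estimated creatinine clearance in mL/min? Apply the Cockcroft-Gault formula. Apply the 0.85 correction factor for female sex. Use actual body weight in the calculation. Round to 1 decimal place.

CrCl = (140 − 81) × 56 / (72 × 1.3) × 0.85 = 3304.0 / 93.60 × 0.85 ≈ 30.0 mL/min

30.0 mL/min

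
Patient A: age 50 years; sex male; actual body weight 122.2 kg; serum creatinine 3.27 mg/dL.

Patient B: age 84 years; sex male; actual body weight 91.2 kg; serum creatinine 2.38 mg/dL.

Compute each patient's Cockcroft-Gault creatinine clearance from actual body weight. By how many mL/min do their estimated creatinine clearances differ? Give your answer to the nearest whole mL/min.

17 mL/min

Patient A: CrCl = (140 − 50) × 122.2 / (72 × 3.27) = 10998.0 / 235.44 ≈ 46.7 mL/min
Patient B: CrCl = (140 − 84) × 91.2 / (72 × 2.38) = 5107.2 / 171.36 ≈ 29.8 mL/min
|46.7 − 29.8| = 16.9 mL/min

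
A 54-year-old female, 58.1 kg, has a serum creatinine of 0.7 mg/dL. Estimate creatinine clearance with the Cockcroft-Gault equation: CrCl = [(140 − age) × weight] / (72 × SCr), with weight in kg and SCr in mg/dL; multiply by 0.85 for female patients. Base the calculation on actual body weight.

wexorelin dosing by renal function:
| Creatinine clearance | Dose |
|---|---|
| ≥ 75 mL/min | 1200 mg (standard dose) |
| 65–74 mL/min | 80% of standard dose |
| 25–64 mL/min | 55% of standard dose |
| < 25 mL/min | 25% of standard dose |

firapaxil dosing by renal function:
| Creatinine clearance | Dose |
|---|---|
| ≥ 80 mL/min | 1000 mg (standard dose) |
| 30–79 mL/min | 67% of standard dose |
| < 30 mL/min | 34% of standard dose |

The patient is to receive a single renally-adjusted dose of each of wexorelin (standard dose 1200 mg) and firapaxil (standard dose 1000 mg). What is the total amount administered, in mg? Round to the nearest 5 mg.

CrCl = (140 − 54) × 58.1 / (72 × 0.7) × 0.85 = 4996.6 / 50.40 × 0.85 ≈ 84.3 mL/min
CrCl ≈ 84 mL/min.
wexorelin: ≥ 75 mL/min → 100% of 1200 mg = 1200 mg.
firapaxil: ≥ 80 mL/min → 100% of 1000 mg = 1000 mg.
Total = 1200 + 1000 = 2200 mg.

2200 mg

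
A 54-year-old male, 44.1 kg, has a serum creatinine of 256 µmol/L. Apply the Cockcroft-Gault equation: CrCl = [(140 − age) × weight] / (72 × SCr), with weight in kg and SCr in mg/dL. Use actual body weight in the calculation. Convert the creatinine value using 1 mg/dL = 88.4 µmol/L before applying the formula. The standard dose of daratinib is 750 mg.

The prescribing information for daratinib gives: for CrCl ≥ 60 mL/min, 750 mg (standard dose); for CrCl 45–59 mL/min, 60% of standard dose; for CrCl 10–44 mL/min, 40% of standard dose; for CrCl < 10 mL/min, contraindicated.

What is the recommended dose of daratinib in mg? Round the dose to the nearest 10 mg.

SCr = 256 / 88.4 = 2.896 mg/dL
CrCl = (140 − 54) × 44.1 / (72 × 2.896) = 3792.6 / 208.51 ≈ 18.2 mL/min
CrCl ≈ 18 mL/min → bracket 10–44 mL/min.
40% of 750 mg = 300 mg

300 mg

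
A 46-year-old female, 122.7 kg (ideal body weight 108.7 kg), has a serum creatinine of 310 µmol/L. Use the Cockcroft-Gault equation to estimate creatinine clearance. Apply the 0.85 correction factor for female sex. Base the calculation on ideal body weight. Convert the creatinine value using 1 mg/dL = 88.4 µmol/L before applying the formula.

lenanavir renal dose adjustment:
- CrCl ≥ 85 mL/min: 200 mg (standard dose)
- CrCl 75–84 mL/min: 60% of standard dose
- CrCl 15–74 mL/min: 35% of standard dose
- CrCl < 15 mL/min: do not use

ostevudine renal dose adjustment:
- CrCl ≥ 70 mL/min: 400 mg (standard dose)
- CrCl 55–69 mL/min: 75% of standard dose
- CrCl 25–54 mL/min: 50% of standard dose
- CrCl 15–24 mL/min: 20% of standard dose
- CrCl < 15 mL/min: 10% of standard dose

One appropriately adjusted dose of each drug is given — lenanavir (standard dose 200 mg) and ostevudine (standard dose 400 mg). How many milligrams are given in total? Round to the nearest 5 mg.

270 mg

SCr = 310 / 88.4 = 3.507 mg/dL
CrCl = (140 − 46) × 108.7 / (72 × 3.507) × 0.85 = 10217.8 / 252.50 × 0.85 ≈ 34.4 mL/min
CrCl ≈ 34 mL/min.
lenanavir: 15–74 mL/min → 35% of 200 mg = 70 mg.
ostevudine: 25–54 mL/min → 50% of 400 mg = 200 mg.
Total = 70 + 200 = 270 mg.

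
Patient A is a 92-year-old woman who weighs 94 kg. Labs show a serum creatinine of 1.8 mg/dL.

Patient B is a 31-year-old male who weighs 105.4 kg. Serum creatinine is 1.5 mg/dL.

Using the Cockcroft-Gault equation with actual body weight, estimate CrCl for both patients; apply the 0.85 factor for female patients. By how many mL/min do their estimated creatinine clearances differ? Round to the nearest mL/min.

Patient A: CrCl = (140 − 92) × 94 / (72 × 1.8) × 0.85 = 4512.0 / 129.60 × 0.85 ≈ 29.6 mL/min
Patient B: CrCl = (140 − 31) × 105.4 / (72 × 1.5) = 11488.6 / 108.00 ≈ 106.4 mL/min
|29.6 − 106.4| = 76.8 mL/min

77 mL/min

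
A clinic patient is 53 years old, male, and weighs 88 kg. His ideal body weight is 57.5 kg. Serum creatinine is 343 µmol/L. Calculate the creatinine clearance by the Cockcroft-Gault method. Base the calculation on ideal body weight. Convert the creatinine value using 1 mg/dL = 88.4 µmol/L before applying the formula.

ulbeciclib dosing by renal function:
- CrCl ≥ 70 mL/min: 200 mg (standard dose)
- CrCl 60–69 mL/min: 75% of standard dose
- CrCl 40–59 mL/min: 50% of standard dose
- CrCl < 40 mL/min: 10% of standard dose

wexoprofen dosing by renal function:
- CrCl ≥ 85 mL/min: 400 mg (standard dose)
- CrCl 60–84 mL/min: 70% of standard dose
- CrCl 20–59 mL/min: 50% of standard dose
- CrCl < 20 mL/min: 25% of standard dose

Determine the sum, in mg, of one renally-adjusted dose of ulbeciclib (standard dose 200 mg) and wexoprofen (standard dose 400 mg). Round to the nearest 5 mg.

120 mg

SCr = 343 / 88.4 = 3.88 mg/dL
CrCl = (140 − 53) × 57.5 / (72 × 3.88) = 5002.5 / 279.36 ≈ 17.9 mL/min
CrCl ≈ 18 mL/min.
ulbeciclib: < 40 mL/min → 10% of 200 mg = 20 mg.
wexoprofen: < 20 mL/min → 25% of 400 mg = 100 mg.
Total = 20 + 100 = 120 mg.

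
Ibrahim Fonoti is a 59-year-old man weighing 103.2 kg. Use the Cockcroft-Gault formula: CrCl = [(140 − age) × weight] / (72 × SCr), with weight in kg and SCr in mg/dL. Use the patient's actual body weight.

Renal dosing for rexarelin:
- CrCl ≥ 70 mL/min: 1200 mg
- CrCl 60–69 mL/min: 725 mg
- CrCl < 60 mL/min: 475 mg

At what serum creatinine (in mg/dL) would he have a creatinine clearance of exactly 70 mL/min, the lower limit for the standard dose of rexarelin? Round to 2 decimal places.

1.66 mg/dL

Standard dose requires CrCl ≥ 70 mL/min.
Set (140 − 59) × 103.2 / (72 × SCr) = 70
SCr = (140 − 59) × 103.2 / (72 × 70) = 1.659 mg/dL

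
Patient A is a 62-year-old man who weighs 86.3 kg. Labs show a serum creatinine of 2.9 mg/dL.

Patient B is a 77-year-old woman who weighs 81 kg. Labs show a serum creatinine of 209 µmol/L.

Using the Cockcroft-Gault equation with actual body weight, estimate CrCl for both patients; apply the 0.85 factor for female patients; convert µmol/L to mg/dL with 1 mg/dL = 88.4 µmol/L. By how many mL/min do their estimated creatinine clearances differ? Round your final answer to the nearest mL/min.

7 mL/min

Patient A: CrCl = (140 − 62) × 86.3 / (72 × 2.9) = 6731.4 / 208.80 ≈ 32.2 mL/min
Patient B: SCr = 209 / 88.4 = 2.364 mg/dL
Patient B: CrCl = (140 − 77) × 81 / (72 × 2.364) × 0.85 = 5103.0 / 170.21 × 0.85 ≈ 25.5 mL/min
|32.2 − 25.5| = 6.7 mL/min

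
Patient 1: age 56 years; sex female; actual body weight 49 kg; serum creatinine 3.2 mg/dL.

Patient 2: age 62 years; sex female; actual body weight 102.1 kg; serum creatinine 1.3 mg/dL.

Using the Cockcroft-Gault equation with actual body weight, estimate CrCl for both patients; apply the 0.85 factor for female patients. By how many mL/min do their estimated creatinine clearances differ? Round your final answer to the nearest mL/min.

57 mL/min

Patient 1: CrCl = (140 − 56) × 49 / (72 × 3.2) × 0.85 = 4116.0 / 230.40 × 0.85 ≈ 15.2 mL/min
Patient 2: CrCl = (140 − 62) × 102.1 / (72 × 1.3) × 0.85 = 7963.8 / 93.60 × 0.85 ≈ 72.3 mL/min
|15.2 − 72.3| = 57.1 mL/min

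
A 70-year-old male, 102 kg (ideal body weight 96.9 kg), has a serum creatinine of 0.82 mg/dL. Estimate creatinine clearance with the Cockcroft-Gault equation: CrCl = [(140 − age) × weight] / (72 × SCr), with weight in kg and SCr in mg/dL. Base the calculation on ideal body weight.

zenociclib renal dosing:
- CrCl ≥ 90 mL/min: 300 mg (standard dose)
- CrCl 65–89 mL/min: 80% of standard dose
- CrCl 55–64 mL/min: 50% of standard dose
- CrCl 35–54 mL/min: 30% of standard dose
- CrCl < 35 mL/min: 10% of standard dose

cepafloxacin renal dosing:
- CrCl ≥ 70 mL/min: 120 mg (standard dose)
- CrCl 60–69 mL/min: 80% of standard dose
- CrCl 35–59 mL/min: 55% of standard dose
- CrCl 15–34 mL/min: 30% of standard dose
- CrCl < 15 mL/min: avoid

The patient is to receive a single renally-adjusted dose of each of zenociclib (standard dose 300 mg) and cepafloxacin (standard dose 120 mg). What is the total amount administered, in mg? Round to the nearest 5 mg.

CrCl = (140 − 70) × 96.9 / (72 × 0.82) = 6783.0 / 59.04 ≈ 114.9 mL/min
CrCl ≈ 115 mL/min.
zenociclib: ≥ 90 mL/min → 100% of 300 mg = 300 mg.
cepafloxacin: ≥ 70 mL/min → 100% of 120 mg = 120 mg.
Total = 300 + 120 = 420 mg.

420 mg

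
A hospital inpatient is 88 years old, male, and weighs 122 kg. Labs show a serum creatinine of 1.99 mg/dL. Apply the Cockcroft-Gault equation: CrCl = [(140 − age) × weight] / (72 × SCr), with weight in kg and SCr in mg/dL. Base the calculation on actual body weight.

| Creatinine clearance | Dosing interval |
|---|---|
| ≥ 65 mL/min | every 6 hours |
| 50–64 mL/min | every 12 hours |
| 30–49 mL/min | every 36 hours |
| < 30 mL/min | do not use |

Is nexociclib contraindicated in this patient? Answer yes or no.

CrCl = (140 − 88) × 122 / (72 × 1.99) = 6344.0 / 143.28 ≈ 44.3 mL/min
CrCl ≈ 44 mL/min, which is ≥ 30 mL/min.

no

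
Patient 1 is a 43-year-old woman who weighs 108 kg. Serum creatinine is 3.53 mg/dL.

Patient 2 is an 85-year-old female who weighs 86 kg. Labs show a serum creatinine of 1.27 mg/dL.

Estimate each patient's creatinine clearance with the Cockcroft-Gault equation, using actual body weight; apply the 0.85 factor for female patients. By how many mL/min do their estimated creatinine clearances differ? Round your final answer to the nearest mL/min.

Patient 1: CrCl = (140 − 43) × 108 / (72 × 3.53) × 0.85 = 10476.0 / 254.16 × 0.85 ≈ 35.0 mL/min
Patient 2: CrCl = (140 − 85) × 86 / (72 × 1.27) × 0.85 = 4730.0 / 91.44 × 0.85 ≈ 44.0 mL/min
|35.0 − 44.0| = 9.0 mL/min

9 mL/min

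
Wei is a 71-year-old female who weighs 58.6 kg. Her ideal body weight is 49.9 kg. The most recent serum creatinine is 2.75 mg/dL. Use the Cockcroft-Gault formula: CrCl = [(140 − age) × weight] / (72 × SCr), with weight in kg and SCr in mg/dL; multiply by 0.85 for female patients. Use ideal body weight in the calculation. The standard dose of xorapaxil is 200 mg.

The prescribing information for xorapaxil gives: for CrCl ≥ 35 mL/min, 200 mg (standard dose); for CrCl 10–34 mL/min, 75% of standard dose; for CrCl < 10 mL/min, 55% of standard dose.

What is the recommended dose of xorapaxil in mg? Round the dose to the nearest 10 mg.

CrCl = (140 − 71) × 49.9 / (72 × 2.75) × 0.85 = 3443.1 / 198.00 × 0.85 ≈ 14.8 mL/min
CrCl ≈ 15 mL/min → bracket 10–34 mL/min.
75% of 200 mg = 150 mg

150 mg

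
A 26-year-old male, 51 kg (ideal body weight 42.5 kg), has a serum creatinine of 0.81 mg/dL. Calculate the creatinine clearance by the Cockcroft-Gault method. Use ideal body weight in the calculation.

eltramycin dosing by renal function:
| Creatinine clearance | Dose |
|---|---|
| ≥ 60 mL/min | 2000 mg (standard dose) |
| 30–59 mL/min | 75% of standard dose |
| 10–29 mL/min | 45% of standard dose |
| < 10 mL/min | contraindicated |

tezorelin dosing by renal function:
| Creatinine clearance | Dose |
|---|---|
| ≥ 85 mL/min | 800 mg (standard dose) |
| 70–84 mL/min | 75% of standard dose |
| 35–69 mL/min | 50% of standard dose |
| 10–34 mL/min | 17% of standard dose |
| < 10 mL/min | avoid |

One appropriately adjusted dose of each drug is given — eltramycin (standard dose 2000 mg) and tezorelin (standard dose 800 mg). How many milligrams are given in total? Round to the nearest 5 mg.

2600 mg

CrCl = (140 − 26) × 42.5 / (72 × 0.81) = 4845.0 / 58.32 ≈ 83.1 mL/min
CrCl ≈ 83 mL/min.
eltramycin: ≥ 60 mL/min → 100% of 2000 mg = 2000 mg.
tezorelin: 70–84 mL/min → 75% of 800 mg = 600 mg.
Total = 2000 + 600 = 2600 mg.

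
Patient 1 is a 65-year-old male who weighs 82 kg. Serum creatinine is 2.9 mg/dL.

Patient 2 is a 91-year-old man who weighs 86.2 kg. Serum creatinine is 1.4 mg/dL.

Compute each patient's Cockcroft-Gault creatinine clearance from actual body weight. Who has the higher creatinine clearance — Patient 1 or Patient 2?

Patient 2

Patient 1: CrCl = (140 − 65) × 82 / (72 × 2.9) = 6150.0 / 208.80 ≈ 29.5 mL/min
Patient 2: CrCl = (140 − 91) × 86.2 / (72 × 1.4) = 4223.8 / 100.80 ≈ 41.9 mL/min
29.5 vs 41.9 mL/min → Patient 2 is higher.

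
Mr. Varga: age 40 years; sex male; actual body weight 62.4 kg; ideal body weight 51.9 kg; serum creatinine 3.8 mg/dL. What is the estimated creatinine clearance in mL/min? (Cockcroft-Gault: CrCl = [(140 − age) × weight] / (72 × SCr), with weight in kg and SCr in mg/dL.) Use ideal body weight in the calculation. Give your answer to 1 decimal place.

CrCl = (140 − 40) × 51.9 / (72 × 3.8) = 5190.0 / 273.60 ≈ 19.0 mL/min

19.0 mL/min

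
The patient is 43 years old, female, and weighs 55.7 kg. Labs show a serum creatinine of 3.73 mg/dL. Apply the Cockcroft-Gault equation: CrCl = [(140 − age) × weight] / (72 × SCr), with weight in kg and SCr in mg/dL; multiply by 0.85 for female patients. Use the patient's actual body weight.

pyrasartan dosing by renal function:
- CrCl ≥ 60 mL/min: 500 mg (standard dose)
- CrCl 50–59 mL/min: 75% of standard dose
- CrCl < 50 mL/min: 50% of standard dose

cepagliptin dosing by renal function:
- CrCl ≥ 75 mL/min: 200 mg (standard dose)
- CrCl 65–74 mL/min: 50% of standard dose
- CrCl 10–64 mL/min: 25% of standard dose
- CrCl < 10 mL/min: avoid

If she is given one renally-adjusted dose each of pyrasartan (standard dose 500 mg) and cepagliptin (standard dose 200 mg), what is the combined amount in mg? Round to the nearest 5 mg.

300 mg

CrCl = (140 − 43) × 55.7 / (72 × 3.73) × 0.85 = 5402.9 / 268.56 × 0.85 ≈ 17.1 mL/min
CrCl ≈ 17 mL/min.
pyrasartan: < 50 mL/min → 50% of 500 mg = 250 mg.
cepagliptin: 10–64 mL/min → 25% of 200 mg = 50 mg.
Total = 250 + 50 = 300 mg.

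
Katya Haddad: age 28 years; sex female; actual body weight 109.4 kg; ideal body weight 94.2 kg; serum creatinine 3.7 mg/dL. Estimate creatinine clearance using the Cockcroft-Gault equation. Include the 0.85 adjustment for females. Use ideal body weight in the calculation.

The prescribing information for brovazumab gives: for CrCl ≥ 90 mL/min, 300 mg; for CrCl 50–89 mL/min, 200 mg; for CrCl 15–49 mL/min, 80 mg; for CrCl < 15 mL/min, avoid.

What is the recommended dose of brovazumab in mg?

80 mg

CrCl = (140 − 28) × 94.2 / (72 × 3.7) × 0.85 = 10550.4 / 266.40 × 0.85 ≈ 33.7 mL/min
CrCl ≈ 34 mL/min → bracket 15–49 mL/min.
Dose for this bracket: 80 mg.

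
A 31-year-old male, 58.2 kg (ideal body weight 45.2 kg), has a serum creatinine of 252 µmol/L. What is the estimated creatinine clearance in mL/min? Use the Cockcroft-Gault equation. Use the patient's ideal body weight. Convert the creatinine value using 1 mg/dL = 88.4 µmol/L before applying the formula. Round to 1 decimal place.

SCr = 252 / 88.4 = 2.851 mg/dL
CrCl = (140 − 31) × 45.2 / (72 × 2.851) = 4926.8 / 205.27 ≈ 24.0 mL/min

24.0 mL/min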